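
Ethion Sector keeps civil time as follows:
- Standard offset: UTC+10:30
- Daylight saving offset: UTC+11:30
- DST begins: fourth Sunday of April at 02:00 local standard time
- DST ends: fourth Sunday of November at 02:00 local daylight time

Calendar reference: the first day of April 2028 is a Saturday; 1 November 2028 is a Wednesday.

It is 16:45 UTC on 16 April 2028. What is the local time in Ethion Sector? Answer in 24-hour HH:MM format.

03:15

1 April 2028 is a Saturday, so the first Sunday is April 2 and the fourth is April 23.
1 November 2028 is a Wednesday, so the first Sunday is November 5 and the fourth is November 26.
At the standard offset (UTC+10:30), 16:45 UTC + 10h30m = 03:15 Ethion Sector standard time (rolling into the next day, 17 April 2028).
The standard-time date in Ethion Sector, 17 April 2028, does not fall between 23 April and 26 November, so daylight saving is not in effect and Ethion Sector is at UTC+10:30.
16:45 UTC + 10h30m = 03:15 local (rolling into the next day, 17 April 2028).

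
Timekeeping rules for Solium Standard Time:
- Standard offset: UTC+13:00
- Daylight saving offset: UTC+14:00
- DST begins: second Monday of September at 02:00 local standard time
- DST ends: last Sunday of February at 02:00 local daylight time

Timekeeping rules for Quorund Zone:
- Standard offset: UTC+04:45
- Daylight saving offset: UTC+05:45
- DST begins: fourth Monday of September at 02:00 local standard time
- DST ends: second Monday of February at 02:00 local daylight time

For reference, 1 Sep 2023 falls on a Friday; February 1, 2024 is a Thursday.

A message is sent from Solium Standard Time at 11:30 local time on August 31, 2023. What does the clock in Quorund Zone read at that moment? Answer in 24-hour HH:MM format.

1 September 2023 is a Friday, so the first Monday is September 4 and the second is September 11.
1 February 2024 is a Thursday, so Sundays fall on 4, 11, 18, 25; the last is February 25.
August 31, 2023 does not fall between 11 September 2023 and 25 February 2024, so daylight saving is not in effect and Solium Standard Time is at UTC+13:00.
11:30 Solium Standard Time − 13h = 22:30 UTC (rolling into the previous day, 30 August 2023).
1 September 2023 is a Friday, so the first Monday is September 4 and the fourth is September 25.
1 February 2024 is a Thursday, so the first Monday is February 5 and the second is February 12.
At the standard offset (UTC+04:45), 22:30 UTC + 4h45m = 03:15 Quorund Zone standard time (rolling into the next day, 31 August 2023).
The standard-time date in Quorund Zone, August 31, 2023, is outside the daylight-saving period (25 September 2023 – 12 February 2024), so Quorund Zone is on standard time, UTC+04:45.
22:30 UTC + 4h45m = 03:15 Quorund Zone (rolling into the next day, 31 August 2023).

03:15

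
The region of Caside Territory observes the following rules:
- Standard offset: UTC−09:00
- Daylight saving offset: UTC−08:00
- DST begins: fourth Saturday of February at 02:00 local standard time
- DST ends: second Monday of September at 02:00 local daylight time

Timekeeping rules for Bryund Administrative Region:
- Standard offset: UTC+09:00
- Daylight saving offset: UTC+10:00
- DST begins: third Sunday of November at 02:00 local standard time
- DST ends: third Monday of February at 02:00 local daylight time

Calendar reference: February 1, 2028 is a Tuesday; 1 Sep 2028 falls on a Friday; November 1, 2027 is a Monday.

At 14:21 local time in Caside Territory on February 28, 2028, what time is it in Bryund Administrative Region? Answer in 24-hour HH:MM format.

07:21

1 February 2028 is a Tuesday, so the first Saturday is February 5 and the fourth is February 26.
1 September 2028 is a Friday, so the first Monday is September 4 and the second is September 11.
Daylight saving runs 26 February – 11 September; February 28, 2028 is inside that window, so Caside Territory is at UTC−08:00.
14:21 Caside Territory + 8h = 22:21 UTC.
1 November 2027 is a Monday, so the first Sunday is November 7 and the third is November 21.
1 February 2028 is a Tuesday, so the first Monday is February 7 and the third is February 21.
At the standard offset (UTC+09:00), 22:21 UTC + 9h = 07:21 Bryund Administrative Region standard time (rolling into the next day, 29 February 2028).
Daylight saving runs 21 November 2027 – 21 February 2028; the standard-time date in Bryund Administrative Region, February 29, 2028, is outside that window, so Bryund Administrative Region is on standard time at UTC+09:00.
22:21 UTC + 9h = 07:21 Bryund Administrative Region (rolling into the next day, 29 February 2028).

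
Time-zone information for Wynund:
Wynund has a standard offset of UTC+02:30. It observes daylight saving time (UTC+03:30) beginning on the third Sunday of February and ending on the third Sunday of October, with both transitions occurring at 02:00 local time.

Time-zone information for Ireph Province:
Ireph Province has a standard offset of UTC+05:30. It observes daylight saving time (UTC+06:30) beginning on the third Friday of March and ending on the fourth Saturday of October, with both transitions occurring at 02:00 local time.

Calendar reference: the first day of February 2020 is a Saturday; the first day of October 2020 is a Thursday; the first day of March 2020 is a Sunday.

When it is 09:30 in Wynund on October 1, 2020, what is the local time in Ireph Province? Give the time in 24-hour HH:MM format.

1 February 2020 is a Saturday, so the first Sunday is February 2 and the third is February 16.
1 October 2020 is a Thursday, so the first Sunday is October 4 and the third is October 18.
Daylight saving runs 16 February – 18 October; October 1, 2020 is inside that window, so Wynund is at UTC+03:30.
09:30 Wynund − 3h30m = 06:00 UTC.
1 March 2020 is a Sunday, so the first Friday is March 6 and the third is March 20.
1 October 2020 is a Thursday, so the first Saturday is October 3 and the fourth is October 24.
At the standard offset (UTC+05:30), 06:00 UTC + 5h30m = 11:30 Ireph Province standard time.
Daylight saving runs 20 March – 24 October; the standard-time date in Ireph Province, October 1, 2020, is inside that window, so Ireph Province is at UTC+06:30.
06:00 UTC + 6h30m = 12:30 Ireph Province.

12:30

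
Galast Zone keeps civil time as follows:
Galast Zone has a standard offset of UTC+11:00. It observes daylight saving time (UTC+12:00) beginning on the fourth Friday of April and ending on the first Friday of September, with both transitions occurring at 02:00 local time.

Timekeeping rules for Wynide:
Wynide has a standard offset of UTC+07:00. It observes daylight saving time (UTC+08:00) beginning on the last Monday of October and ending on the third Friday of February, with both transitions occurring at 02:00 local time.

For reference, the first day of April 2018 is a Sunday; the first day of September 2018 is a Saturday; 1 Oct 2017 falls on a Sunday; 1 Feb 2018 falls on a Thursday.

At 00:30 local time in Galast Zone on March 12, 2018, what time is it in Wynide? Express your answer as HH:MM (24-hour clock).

1 April 2018 is a Sunday, so the first Friday is April 6 and the fourth is April 27.
1 September 2018 is a Saturday, so the first Friday is September 7.
March 12, 2018 does not fall between 27 April and 7 September, so daylight saving is not in effect and Galast Zone is at UTC+11:00.
00:30 Galast Zone − 11h = 13:30 UTC (rolling into the previous day, 11 March 2018).
1 October 2017 is a Sunday, so Mondays fall on 2, 9, 16, 23, 30; the last is October 30.
1 February 2018 is a Thursday, so the first Friday is February 2 and the third is February 16.
At the standard offset (UTC+07:00), 13:30 UTC + 7h = 20:30 Wynide standard time.
Daylight saving runs 30 October 2017 – 16 February 2018; the standard-time date in Wynide, March 11, 2018, is outside that window, so Wynide is on standard time at UTC+07:00.
13:30 UTC + 7h = 20:30 Wynide.

20:30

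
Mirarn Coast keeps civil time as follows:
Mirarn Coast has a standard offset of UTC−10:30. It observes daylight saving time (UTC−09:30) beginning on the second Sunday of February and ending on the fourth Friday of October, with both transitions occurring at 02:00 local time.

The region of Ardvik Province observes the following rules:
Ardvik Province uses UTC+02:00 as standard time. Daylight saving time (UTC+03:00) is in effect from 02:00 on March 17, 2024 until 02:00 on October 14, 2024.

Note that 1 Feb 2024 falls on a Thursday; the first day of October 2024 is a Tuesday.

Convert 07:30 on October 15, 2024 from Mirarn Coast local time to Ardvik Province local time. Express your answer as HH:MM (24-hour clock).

19:00

1 February 2024 is a Thursday, so the first Sunday is February 4 and the second is February 11.
1 October 2024 is a Tuesday, so the first Friday is October 4 and the fourth is October 25.
October 15, 2024 falls between 11 February and 25 October, so daylight saving is in effect and Mirarn Coast is at UTC−09:30.
07:30 Mirarn Coast + 9h30m = 17:00 UTC.
At the standard offset (UTC+02:00), 17:00 UTC + 2h = 19:00 Ardvik Province standard time.
Daylight saving runs 17 March – 14 October; the standard-time date in Ardvik Province, October 15, 2024, is outside that window, so Ardvik Province is on standard time at UTC+02:00.
17:00 UTC + 2h = 19:00 Ardvik Province.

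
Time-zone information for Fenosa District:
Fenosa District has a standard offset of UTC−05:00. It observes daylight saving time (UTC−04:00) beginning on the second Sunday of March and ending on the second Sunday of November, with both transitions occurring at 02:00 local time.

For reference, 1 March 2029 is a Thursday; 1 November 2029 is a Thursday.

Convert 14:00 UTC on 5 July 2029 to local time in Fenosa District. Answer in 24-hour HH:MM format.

10:00

1 March 2029 is a Thursday, so the first Sunday is March 4 and the second is March 11.
1 November 2029 is a Thursday, so the first Sunday is November 4 and the second is November 11.
At the standard offset (UTC−05:00), 14:00 UTC − 5h = 09:00 Fenosa District standard time.
The standard-time date in Fenosa District, 5 July 2029, lies within the daylight-saving period (11 March – 11 November), so Fenosa District is on daylight time, UTC−04:00.
14:00 UTC − 4h = 10:00 local.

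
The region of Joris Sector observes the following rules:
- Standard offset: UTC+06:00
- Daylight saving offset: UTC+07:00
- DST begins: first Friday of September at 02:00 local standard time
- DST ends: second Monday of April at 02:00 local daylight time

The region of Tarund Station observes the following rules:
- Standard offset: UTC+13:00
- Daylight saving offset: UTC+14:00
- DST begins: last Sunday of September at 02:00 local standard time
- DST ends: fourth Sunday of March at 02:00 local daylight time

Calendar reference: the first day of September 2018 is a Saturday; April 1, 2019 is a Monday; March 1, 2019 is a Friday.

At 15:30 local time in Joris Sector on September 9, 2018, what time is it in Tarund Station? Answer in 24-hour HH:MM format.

21:30

1 September 2018 is a Saturday, so the first Friday is September 7.
1 April 2019 is a Monday, so the first Monday is April 1 and the second is April 8.
September 9, 2018 falls between 7 September 2018 and 8 April 2019, so daylight saving is in effect and Joris Sector is at UTC+07:00.
15:30 Joris Sector − 7h = 08:30 UTC.
1 September 2018 is a Saturday, so Sundays fall on 2, 9, 16, 23, 30; the last is September 30.
1 March 2019 is a Friday, so the first Sunday is March 3 and the fourth is March 24.
At the standard offset (UTC+13:00), 08:30 UTC + 13h = 21:30 Tarund Station standard time.
The standard-time date in Tarund Station, September 9, 2018, is outside the daylight-saving period (30 September 2018 – 24 March 2019), so Tarund Station is on standard time, UTC+13:00.
08:30 UTC + 13h = 21:30 Tarund Station.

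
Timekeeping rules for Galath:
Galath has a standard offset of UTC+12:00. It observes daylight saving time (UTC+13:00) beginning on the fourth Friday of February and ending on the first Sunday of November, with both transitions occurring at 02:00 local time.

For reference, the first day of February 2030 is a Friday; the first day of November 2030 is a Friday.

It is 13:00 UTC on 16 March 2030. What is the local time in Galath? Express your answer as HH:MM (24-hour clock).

1 February 2030 is a Friday, so the first Friday is February 1 and the fourth is February 22.
1 November 2030 is a Friday, so the first Sunday is November 3.
At the standard offset (UTC+12:00), 13:00 UTC + 12h = 01:00 Galath standard time (rolling into the next day, 17 March 2030).
The standard-time date in Galath, 17 March 2030, falls between 22 February and 3 November, so daylight saving is in effect and Galath is at UTC+13:00.
13:00 UTC + 13h = 02:00 local (rolling into the next day, 17 March 2030).

02:00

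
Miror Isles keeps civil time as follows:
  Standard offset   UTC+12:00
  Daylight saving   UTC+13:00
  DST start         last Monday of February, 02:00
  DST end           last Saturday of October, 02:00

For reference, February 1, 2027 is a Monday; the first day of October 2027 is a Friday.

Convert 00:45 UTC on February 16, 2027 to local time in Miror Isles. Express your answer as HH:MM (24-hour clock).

12:45

1 February 2027 is a Monday, so Mondays fall on 1, 8, 15, 22; the last is February 22.
1 October 2027 is a Friday, so Saturdays fall on 2, 9, 16, 23, 30; the last is October 30.
At the standard offset (UTC+12:00), 00:45 UTC + 12h = 12:45 Miror Isles standard time.
The standard-time date in Miror Isles, February 16, 2027, does not fall between 22 February and 30 October, so daylight saving is not in effect and Miror Isles is at UTC+12:00.
00:45 UTC + 12h = 12:45 local.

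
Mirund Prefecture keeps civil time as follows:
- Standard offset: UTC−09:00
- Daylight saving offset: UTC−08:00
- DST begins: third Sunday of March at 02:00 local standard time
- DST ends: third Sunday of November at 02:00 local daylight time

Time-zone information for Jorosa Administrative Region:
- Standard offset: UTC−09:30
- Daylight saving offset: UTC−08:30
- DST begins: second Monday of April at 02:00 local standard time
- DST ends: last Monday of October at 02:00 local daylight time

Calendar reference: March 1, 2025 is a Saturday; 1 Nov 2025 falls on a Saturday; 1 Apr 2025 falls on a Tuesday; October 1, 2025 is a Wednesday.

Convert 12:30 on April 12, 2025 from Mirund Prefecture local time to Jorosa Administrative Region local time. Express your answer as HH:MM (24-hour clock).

11:00

1 March 2025 is a Saturday, so the first Sunday is March 2 and the third is March 16.
1 November 2025 is a Saturday, so the first Sunday is November 2 and the third is November 16.
April 12, 2025 lies within the daylight-saving period (16 March – 16 November), so Mirund Prefecture is on daylight time, UTC−08:00.
12:30 Mirund Prefecture + 8h = 20:30 UTC.
1 April 2025 is a Tuesday, so the first Monday is April 7 and the second is April 14.
1 October 2025 is a Wednesday, so Mondays fall on 6, 13, 20, 27; the last is October 27.
At the standard offset (UTC−09:30), 20:30 UTC − 9h30m = 11:00 Jorosa Administrative Region standard time.
Daylight saving runs 14 April – 27 October; the standard-time date in Jorosa Administrative Region, April 12, 2025, is outside that window, so Jorosa Administrative Region is on standard time at UTC−09:30.
20:30 UTC − 9h30m = 11:00 Jorosa Administrative Region.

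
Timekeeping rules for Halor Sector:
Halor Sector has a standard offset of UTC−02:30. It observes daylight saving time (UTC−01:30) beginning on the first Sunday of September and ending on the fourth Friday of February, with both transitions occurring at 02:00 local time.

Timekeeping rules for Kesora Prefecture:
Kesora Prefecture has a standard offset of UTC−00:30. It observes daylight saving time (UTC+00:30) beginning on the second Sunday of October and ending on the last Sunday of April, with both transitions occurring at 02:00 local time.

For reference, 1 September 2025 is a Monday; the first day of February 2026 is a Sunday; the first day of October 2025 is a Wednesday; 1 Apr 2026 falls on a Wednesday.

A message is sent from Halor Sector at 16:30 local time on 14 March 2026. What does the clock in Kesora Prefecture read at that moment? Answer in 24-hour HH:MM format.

19:30

1 September 2025 is a Monday, so the first Sunday is September 7.
1 February 2026 is a Sunday, so the first Friday is February 6 and the fourth is February 27.
14 March 2026 does not fall between 7 September 2025 and 27 February 2026, so daylight saving is not in effect and Halor Sector is at UTC−02:30.
16:30 Halor Sector + 2h30m = 19:00 UTC.
1 October 2025 is a Wednesday, so the first Sunday is October 5 and the second is October 12.
1 April 2026 is a Wednesday, so Sundays fall on 5, 12, 19, 26; the last is April 26.
At the standard offset (UTC−00:30), 19:00 UTC − 0h30m = 18:30 Kesora Prefecture standard time.
Daylight saving runs 12 October 2025 – 26 April 2026; the standard-time date in Kesora Prefecture, 14 March 2026, is inside that window, so Kesora Prefecture is at UTC+00:30.
19:00 UTC + 0h30m = 19:30 Kesora Prefecture.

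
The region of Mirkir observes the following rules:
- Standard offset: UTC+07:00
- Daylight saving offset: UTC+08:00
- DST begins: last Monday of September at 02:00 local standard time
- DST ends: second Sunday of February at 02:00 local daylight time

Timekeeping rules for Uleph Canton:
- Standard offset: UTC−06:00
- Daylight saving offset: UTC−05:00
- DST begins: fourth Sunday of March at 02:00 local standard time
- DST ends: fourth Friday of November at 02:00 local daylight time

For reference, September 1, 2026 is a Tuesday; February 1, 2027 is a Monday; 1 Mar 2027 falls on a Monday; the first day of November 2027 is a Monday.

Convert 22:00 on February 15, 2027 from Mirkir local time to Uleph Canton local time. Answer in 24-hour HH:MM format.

1 September 2026 is a Tuesday, so Mondays fall on 7, 14, 21, 28; the last is September 28.
1 February 2027 is a Monday, so the first Sunday is February 7 and the second is February 14.
February 15, 2027 does not fall between 28 September 2026 and 14 February 2027, so daylight saving is not in effect and Mirkir is at UTC+07:00.
22:00 Mirkir − 7h = 15:00 UTC.
1 March 2027 is a Monday, so the first Sunday is March 7 and the fourth is March 28.
1 November 2027 is a Monday, so the first Friday is November 5 and the fourth is November 26.
At the standard offset (UTC−06:00), 15:00 UTC − 6h = 09:00 Uleph Canton standard time.
The standard-time date in Uleph Canton, February 15, 2027, does not fall between 28 March and 26 November, so daylight saving is not in effect and Uleph Canton is at UTC−06:00.
15:00 UTC − 6h = 09:00 Uleph Canton.

09:00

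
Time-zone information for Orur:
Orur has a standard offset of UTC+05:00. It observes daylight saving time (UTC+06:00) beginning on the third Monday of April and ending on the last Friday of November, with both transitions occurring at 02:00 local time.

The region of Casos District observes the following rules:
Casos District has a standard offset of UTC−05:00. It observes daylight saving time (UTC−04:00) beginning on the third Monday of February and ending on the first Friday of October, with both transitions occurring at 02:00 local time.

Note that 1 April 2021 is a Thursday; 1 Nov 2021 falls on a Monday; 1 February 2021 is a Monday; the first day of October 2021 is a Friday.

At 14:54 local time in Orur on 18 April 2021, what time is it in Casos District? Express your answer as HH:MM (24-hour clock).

1 April 2021 is a Thursday, so the first Monday is April 5 and the third is April 19.
1 November 2021 is a Monday, so Fridays fall on 5, 12, 19, 26; the last is November 26.
18 April 2021 is outside the daylight-saving period (19 April – 26 November), so Orur is on standard time, UTC+05:00.
14:54 Orur − 5h = 09:54 UTC.
1 February 2021 is a Monday, so the first Monday is February 1 and the third is February 15.
1 October 2021 is a Friday, so the first Friday is October 1.
At the standard offset (UTC−05:00), 09:54 UTC − 5h = 04:54 Casos District standard time.
The standard-time date in Casos District, 18 April 2021, falls between 15 February and 1 October, so daylight saving is in effect and Casos District is at UTC−04:00.
09:54 UTC − 4h = 05:54 Casos District.

05:54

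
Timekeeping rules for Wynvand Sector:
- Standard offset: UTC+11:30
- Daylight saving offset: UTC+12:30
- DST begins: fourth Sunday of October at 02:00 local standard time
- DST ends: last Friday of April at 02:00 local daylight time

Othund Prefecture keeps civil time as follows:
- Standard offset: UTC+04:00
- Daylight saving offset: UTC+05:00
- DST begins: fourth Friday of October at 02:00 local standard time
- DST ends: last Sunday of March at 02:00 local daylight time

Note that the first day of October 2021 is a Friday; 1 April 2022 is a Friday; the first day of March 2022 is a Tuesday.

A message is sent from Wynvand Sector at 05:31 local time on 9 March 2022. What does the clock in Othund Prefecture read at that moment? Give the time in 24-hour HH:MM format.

1 October 2021 is a Friday, so the first Sunday is October 3 and the fourth is October 24.
1 April 2022 is a Friday, so Fridays fall on 1, 8, 15, 22, 29; the last is April 29.
9 March 2022 falls between 24 October 2021 and 29 April 2022, so daylight saving is in effect and Wynvand Sector is at UTC+12:30.
05:31 Wynvand Sector − 12h30m = 17:01 UTC (rolling into the previous day, 8 March 2022).
1 October 2021 is a Friday, so the first Friday is October 1 and the fourth is October 22.
1 March 2022 is a Tuesday, so Sundays fall on 6, 13, 20, 27; the last is March 27.
At the standard offset (UTC+04:00), 17:01 UTC + 4h = 21:01 Othund Prefecture standard time.
The standard-time date in Othund Prefecture, 8 March 2022, falls between 22 October 2021 and 27 March 2022, so daylight saving is in effect and Othund Prefecture is at UTC+05:00.
17:01 UTC + 5h = 22:01 Othund Prefecture.

22:01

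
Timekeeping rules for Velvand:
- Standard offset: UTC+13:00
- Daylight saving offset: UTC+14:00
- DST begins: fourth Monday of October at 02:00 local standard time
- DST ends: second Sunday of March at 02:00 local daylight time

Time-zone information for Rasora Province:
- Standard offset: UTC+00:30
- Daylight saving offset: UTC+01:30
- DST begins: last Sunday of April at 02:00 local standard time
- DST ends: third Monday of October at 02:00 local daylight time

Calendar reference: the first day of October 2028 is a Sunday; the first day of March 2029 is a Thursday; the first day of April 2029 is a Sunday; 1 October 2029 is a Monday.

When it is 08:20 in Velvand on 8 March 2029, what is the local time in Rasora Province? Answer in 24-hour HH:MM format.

1 October 2028 is a Sunday, so the first Monday is October 2 and the fourth is October 23.
1 March 2029 is a Thursday, so the first Sunday is March 4 and the second is March 11.
8 March 2029 falls between 23 October 2028 and 11 March 2029, so daylight saving is in effect and Velvand is at UTC+14:00.
08:20 Velvand − 14h = 18:20 UTC (rolling into the previous day, 7 March 2029).
1 April 2029 is a Sunday, so Sundays fall on 1, 8, 15, 22, 29; the last is April 29.
1 October 2029 is a Monday, so the first Monday is October 1 and the third is October 15.
At the standard offset (UTC+00:30), 18:20 UTC + 0h30m = 18:50 Rasora Province standard time.
The standard-time date in Rasora Province, 7 March 2029, does not fall between 29 April and 15 October, so daylight saving is not in effect and Rasora Province is at UTC+00:30.
18:20 UTC + 0h30m = 18:50 Rasora Province.

18:50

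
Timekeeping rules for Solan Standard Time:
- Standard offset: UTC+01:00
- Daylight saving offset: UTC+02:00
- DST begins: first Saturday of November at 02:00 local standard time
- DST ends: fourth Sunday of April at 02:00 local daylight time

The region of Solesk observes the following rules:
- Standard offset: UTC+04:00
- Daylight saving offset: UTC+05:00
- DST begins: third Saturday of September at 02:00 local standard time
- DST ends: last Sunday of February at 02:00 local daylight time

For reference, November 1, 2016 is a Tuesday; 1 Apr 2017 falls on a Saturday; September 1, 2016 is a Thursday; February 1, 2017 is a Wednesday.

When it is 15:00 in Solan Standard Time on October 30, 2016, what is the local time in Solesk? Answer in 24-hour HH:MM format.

1 November 2016 is a Tuesday, so the first Saturday is November 5.
1 April 2017 is a Saturday, so the first Sunday is April 2 and the fourth is April 23.
Daylight saving runs 5 November 2016 – 23 April 2017; October 30, 2016 is outside that window, so Solan Standard Time is on standard time at UTC+01:00.
15:00 Solan Standard Time − 1h = 14:00 UTC.
1 September 2016 is a Thursday, so the first Saturday is September 3 and the third is September 17.
1 February 2017 is a Wednesday, so Sundays fall on 5, 12, 19, 26; the last is February 26.
At the standard offset (UTC+04:00), 14:00 UTC + 4h = 18:00 Solesk standard time.
Daylight saving runs 17 September 2016 – 26 February 2017; the standard-time date in Solesk, October 30, 2016, is inside that window, so Solesk is at UTC+05:00.
14:00 UTC + 5h = 19:00 Solesk.

19:00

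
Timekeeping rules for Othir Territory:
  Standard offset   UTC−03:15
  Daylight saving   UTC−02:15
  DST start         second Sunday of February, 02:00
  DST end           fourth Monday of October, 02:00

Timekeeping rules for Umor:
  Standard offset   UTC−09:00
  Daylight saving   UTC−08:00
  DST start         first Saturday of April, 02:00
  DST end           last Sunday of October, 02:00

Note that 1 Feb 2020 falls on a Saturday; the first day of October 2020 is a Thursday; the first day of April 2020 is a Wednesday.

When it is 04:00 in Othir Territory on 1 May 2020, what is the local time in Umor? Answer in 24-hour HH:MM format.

22:15

1 February 2020 is a Saturday, so the first Sunday is February 2 and the second is February 9.
1 October 2020 is a Thursday, so the first Monday is October 5 and the fourth is October 26.
1 May 2020 falls between 9 February and 26 October, so daylight saving is in effect and Othir Territory is at UTC−02:15.
04:00 Othir Territory + 2h15m = 06:15 UTC.
1 April 2020 is a Wednesday, so the first Saturday is April 4.
1 October 2020 is a Thursday, so Sundays fall on 4, 11, 18, 25; the last is October 25.
At the standard offset (UTC−09:00), 06:15 UTC − 9h = 21:15 Umor standard time (rolling into the previous day, 30 April 2020).
Daylight saving runs 4 April – 25 October; the standard-time date in Umor, 30 April 2020, is inside that window, so Umor is at UTC−08:00.
06:15 UTC − 8h = 22:15 Umor (rolling into the previous day, 30 April 2020).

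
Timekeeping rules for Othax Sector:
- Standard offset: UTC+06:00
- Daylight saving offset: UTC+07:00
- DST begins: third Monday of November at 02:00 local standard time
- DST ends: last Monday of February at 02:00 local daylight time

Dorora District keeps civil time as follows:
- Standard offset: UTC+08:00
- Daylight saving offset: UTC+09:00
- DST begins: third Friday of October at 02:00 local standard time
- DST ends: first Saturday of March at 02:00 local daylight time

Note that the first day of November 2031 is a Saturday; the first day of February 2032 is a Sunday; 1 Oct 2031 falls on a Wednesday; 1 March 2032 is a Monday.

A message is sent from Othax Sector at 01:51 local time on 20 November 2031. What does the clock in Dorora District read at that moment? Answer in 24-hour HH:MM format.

1 November 2031 is a Saturday, so the first Monday is November 3 and the third is November 17.
1 February 2032 is a Sunday, so Mondays fall on 2, 9, 16, 23; the last is February 23.
Daylight saving runs 17 November 2031 – 23 February 2032; 20 November 2031 is inside that window, so Othax Sector is at UTC+07:00.
01:51 Othax Sector − 7h = 18:51 UTC (rolling into the previous day, 19 November 2031).
1 October 2031 is a Wednesday, so the first Friday is October 3 and the third is October 17.
1 March 2032 is a Monday, so the first Saturday is March 6.
At the standard offset (UTC+08:00), 18:51 UTC + 8h = 02:51 Dorora District standard time (rolling into the next day, 20 November 2031).
The standard-time date in Dorora District, 20 November 2031, falls between 17 October 2031 and 6 March 2032, so daylight saving is in effect and Dorora District is at UTC+09:00.
18:51 UTC + 9h = 03:51 Dorora District (rolling into the next day, 20 November 2031).

03:51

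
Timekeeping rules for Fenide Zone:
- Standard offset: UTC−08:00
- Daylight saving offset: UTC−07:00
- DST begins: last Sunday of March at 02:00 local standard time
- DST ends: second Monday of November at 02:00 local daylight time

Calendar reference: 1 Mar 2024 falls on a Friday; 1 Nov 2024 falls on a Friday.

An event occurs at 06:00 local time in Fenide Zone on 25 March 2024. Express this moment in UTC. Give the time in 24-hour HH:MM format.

14:00

1 March 2024 is a Friday, so Sundays fall on 3, 10, 17, 24, 31; the last is March 31.
1 November 2024 is a Friday, so the first Monday is November 4 and the second is November 11.
Daylight saving runs 31 March – 11 November; 25 March 2024 is outside that window, so Fenide Zone is on standard time at UTC−08:00.
06:00 local + 8h = 14:00 UTC.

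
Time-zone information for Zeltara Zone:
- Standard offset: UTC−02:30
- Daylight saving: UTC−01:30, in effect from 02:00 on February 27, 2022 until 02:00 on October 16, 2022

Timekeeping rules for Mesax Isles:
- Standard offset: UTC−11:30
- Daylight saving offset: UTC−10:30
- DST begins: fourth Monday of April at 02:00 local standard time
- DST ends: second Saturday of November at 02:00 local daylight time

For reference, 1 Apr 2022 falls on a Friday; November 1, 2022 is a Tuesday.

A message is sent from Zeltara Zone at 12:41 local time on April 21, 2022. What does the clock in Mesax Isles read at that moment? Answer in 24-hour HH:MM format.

April 21, 2022 lies within the daylight-saving period (27 February – 16 October), so Zeltara Zone is on daylight time, UTC−01:30.
12:41 Zeltara Zone + 1h30m = 14:11 UTC.
1 April 2022 is a Friday, so the first Monday is April 4 and the fourth is April 25.
1 November 2022 is a Tuesday, so the first Saturday is November 5 and the second is November 12.
At the standard offset (UTC−11:30), 14:11 UTC − 11h30m = 02:41 Mesax Isles standard time.
Daylight saving runs 25 April – 12 November; the standard-time date in Mesax Isles, April 21, 2022, is outside that window, so Mesax Isles is on standard time at UTC−11:30.
14:11 UTC − 11h30m = 02:41 Mesax Isles.

02:41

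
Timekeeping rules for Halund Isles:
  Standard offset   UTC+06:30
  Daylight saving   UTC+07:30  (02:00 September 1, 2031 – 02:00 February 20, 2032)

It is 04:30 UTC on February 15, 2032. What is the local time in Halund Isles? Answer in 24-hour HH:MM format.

12:00

At the standard offset (UTC+06:30), 04:30 UTC + 6h30m = 11:00 Halund Isles standard time.
The standard-time date in Halund Isles, February 15, 2032, lies within the daylight-saving period (1 September 2031 – 20 February 2032), so Halund Isles is on daylight time, UTC+07:30.
04:30 UTC + 7h30m = 12:00 local.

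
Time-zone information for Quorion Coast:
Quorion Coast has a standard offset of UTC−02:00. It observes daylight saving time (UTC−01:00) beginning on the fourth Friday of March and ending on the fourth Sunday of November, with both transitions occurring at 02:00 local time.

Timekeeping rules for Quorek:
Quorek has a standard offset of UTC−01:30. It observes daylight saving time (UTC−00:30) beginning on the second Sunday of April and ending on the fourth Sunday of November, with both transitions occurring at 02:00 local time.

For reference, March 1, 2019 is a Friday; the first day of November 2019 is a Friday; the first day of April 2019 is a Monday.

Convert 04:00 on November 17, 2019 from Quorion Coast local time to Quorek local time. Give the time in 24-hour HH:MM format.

1 March 2019 is a Friday, so the first Friday is March 1 and the fourth is March 22.
1 November 2019 is a Friday, so the first Sunday is November 3 and the fourth is November 24.
Daylight saving runs 22 March – 24 November; November 17, 2019 is inside that window, so Quorion Coast is at UTC−01:00.
04:00 Quorion Coast + 1h = 05:00 UTC.
1 April 2019 is a Monday, so the first Sunday is April 7 and the second is April 14.
1 November 2019 is a Friday, so the first Sunday is November 3 and the fourth is November 24.
At the standard offset (UTC−01:30), 05:00 UTC − 1h30m = 03:30 Quorek standard time.
The standard-time date in Quorek, November 17, 2019, falls between 14 April and 24 November, so daylight saving is in effect and Quorek is at UTC−00:30.
05:00 UTC − 0h30m = 04:30 Quorek.

04:30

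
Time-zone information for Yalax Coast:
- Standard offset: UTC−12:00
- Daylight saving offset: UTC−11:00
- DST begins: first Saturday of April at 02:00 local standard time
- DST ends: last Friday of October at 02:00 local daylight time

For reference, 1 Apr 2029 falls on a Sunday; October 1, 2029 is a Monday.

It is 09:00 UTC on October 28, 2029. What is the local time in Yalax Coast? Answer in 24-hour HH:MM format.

1 April 2029 is a Sunday, so the first Saturday is April 7.
1 October 2029 is a Monday, so Fridays fall on 5, 12, 19, 26; the last is October 26.
At the standard offset (UTC−12:00), 09:00 UTC − 12h = 21:00 Yalax Coast standard time (rolling into the previous day, 27 October 2029).
Daylight saving runs 7 April – 26 October; the standard-time date in Yalax Coast, October 27, 2029, is outside that window, so Yalax Coast is on standard time at UTC−12:00.
09:00 UTC − 12h = 21:00 local (rolling into the previous day, 27 October 2029).

21:00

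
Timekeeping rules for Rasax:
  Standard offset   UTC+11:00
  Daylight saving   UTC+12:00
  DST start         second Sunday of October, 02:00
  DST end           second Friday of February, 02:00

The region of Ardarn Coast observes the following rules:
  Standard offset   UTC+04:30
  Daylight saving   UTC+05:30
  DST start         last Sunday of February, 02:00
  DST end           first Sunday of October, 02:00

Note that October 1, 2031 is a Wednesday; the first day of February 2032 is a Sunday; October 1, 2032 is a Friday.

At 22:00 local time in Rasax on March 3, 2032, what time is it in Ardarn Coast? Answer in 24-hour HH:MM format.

1 October 2031 is a Wednesday, so the first Sunday is October 5 and the second is October 12.
1 February 2032 is a Sunday, so the first Friday is February 6 and the second is February 13.
March 3, 2032 is outside the daylight-saving period (12 October 2031 – 13 February 2032), so Rasax is on standard time, UTC+11:00.
22:00 Rasax − 11h = 11:00 UTC.
1 February 2032 is a Sunday, so Sundays fall on 1, 8, 15, 22, 29; the last is February 29.
1 October 2032 is a Friday, so the first Sunday is October 3.
At the standard offset (UTC+04:30), 11:00 UTC + 4h30m = 15:30 Ardarn Coast standard time.
The standard-time date in Ardarn Coast, March 3, 2032, lies within the daylight-saving period (29 February – 3 October), so Ardarn Coast is on daylight time, UTC+05:30.
11:00 UTC + 5h30m = 16:30 Ardarn Coast.

16:30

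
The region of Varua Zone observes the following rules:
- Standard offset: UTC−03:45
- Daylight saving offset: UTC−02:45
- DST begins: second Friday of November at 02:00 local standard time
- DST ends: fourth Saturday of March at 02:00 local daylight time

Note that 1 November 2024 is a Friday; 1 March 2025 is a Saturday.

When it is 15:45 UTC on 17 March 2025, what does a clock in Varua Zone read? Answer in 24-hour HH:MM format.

1 November 2024 is a Friday, so the first Friday is November 1 and the second is November 8.
1 March 2025 is a Saturday, so the first Saturday is March 1 and the fourth is March 22.
At the standard offset (UTC−03:45), 15:45 UTC − 3h45m = 12:00 Varua Zone standard time.
Daylight saving runs 8 November 2024 – 22 March 2025; the standard-time date in Varua Zone, 17 March 2025, is inside that window, so Varua Zone is at UTC−02:45.
15:45 UTC − 2h45m = 13:00 local.

13:00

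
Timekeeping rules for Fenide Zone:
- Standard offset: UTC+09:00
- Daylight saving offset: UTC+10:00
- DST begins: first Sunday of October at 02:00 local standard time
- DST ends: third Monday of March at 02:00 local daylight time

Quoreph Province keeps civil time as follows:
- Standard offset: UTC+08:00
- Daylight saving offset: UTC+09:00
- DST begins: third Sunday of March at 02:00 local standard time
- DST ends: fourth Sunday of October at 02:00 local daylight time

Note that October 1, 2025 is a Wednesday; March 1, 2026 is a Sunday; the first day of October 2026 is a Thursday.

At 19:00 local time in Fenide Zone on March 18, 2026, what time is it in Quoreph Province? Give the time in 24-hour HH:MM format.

19:00

1 October 2025 is a Wednesday, so the first Sunday is October 5.
1 March 2026 is a Sunday, so the first Monday is March 2 and the third is March 16.
Daylight saving runs 5 October 2025 – 16 March 2026; March 18, 2026 is outside that window, so Fenide Zone is on standard time at UTC+09:00.
19:00 Fenide Zone − 9h = 10:00 UTC.
1 March 2026 is a Sunday, so the first Sunday is March 1 and the third is March 15.
1 October 2026 is a Thursday, so the first Sunday is October 4 and the fourth is October 25.
At the standard offset (UTC+08:00), 10:00 UTC + 8h = 18:00 Quoreph Province standard time.
The standard-time date in Quoreph Province, March 18, 2026, lies within the daylight-saving period (15 March – 25 October), so Quoreph Province is on daylight time, UTC+09:00.
10:00 UTC + 9h = 19:00 Quoreph Province.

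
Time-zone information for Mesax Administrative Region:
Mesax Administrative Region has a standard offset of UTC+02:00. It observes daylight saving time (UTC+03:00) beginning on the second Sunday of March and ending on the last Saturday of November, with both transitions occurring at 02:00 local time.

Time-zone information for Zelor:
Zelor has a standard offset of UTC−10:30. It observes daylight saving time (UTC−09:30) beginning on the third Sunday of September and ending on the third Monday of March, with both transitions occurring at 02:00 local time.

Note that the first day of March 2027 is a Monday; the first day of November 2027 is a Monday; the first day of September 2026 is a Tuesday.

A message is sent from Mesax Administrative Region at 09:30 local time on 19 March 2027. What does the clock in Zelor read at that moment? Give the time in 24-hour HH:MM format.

20:00

1 March 2027 is a Monday, so the first Sunday is March 7 and the second is March 14.
1 November 2027 is a Monday, so Saturdays fall on 6, 13, 20, 27; the last is November 27.
Daylight saving runs 14 March – 27 November; 19 March 2027 is inside that window, so Mesax Administrative Region is at UTC+03:00.
09:30 Mesax Administrative Region − 3h = 06:30 UTC.
1 September 2026 is a Tuesday, so the first Sunday is September 6 and the third is September 20.
1 March 2027 is a Monday, so the first Monday is March 1 and the third is March 15.
At the standard offset (UTC−10:30), 06:30 UTC − 10h30m = 20:00 Zelor standard time (rolling into the previous day, 18 March 2027).
The standard-time date in Zelor, 18 March 2027, does not fall between 20 September 2026 and 15 March 2027, so daylight saving is not in effect and Zelor is at UTC−10:30.
06:30 UTC − 10h30m = 20:00 Zelor (rolling into the previous day, 18 March 2027).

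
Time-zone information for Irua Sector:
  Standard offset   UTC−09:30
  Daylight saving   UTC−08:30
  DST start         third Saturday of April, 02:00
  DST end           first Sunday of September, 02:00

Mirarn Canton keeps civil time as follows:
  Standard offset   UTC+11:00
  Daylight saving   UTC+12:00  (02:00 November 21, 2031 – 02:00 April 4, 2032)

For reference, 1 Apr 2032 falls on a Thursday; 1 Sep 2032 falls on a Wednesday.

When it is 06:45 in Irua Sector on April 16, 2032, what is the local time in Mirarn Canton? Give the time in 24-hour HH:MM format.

03:15

1 April 2032 is a Thursday, so the first Saturday is April 3 and the third is April 17.
1 September 2032 is a Wednesday, so the first Sunday is September 5.
Daylight saving runs 17 April – 5 September; April 16, 2032 is outside that window, so Irua Sector is on standard time at UTC−09:30.
06:45 Irua Sector + 9h30m = 16:15 UTC.
At the standard offset (UTC+11:00), 16:15 UTC + 11h = 03:15 Mirarn Canton standard time (rolling into the next day, 17 April 2032).
The standard-time date in Mirarn Canton, April 17, 2032, is outside the daylight-saving period (21 November 2031 – 4 April 2032), so Mirarn Canton is on standard time, UTC+11:00.
16:15 UTC + 11h = 03:15 Mirarn Canton (rolling into the next day, 17 April 2032).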